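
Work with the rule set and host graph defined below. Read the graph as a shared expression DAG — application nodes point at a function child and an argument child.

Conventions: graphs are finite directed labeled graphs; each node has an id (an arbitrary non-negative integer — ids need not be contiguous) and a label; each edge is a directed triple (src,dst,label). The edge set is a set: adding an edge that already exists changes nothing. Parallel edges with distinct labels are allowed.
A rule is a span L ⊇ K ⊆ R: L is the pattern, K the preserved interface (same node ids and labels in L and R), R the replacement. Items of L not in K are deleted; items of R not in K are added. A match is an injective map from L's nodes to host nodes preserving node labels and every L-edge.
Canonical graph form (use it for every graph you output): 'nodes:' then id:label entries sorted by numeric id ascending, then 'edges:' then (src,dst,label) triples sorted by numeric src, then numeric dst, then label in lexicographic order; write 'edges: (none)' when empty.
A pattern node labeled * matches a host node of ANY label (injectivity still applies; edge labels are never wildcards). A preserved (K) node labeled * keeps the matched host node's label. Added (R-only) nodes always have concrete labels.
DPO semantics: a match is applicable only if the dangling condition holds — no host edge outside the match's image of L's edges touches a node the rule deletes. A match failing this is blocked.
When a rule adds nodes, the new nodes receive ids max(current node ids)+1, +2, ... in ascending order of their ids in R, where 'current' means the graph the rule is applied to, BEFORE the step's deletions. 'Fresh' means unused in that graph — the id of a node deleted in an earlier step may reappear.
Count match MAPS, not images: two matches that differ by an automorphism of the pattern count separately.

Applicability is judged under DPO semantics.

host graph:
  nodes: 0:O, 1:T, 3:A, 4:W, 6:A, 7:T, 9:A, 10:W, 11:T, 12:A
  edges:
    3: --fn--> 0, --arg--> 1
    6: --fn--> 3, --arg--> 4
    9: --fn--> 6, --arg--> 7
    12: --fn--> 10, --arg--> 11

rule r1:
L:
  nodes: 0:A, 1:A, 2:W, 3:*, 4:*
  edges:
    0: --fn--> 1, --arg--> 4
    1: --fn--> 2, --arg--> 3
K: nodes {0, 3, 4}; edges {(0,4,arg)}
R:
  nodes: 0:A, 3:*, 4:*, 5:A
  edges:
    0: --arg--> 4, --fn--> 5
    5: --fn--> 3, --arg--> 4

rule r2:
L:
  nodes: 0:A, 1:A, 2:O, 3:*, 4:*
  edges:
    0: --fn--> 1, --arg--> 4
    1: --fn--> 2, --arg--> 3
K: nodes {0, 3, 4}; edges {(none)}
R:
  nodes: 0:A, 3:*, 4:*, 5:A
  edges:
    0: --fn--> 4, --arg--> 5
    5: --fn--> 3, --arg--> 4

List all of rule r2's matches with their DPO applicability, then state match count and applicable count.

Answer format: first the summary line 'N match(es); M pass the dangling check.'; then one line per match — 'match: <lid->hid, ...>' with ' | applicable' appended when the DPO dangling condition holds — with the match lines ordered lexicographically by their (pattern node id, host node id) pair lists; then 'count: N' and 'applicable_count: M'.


1 match(es); 1 pass the dangling check.
match: 0->6, 1->3, 2->0, 3->1, 4->4 | applicable
count: 1
applicable_count: 1


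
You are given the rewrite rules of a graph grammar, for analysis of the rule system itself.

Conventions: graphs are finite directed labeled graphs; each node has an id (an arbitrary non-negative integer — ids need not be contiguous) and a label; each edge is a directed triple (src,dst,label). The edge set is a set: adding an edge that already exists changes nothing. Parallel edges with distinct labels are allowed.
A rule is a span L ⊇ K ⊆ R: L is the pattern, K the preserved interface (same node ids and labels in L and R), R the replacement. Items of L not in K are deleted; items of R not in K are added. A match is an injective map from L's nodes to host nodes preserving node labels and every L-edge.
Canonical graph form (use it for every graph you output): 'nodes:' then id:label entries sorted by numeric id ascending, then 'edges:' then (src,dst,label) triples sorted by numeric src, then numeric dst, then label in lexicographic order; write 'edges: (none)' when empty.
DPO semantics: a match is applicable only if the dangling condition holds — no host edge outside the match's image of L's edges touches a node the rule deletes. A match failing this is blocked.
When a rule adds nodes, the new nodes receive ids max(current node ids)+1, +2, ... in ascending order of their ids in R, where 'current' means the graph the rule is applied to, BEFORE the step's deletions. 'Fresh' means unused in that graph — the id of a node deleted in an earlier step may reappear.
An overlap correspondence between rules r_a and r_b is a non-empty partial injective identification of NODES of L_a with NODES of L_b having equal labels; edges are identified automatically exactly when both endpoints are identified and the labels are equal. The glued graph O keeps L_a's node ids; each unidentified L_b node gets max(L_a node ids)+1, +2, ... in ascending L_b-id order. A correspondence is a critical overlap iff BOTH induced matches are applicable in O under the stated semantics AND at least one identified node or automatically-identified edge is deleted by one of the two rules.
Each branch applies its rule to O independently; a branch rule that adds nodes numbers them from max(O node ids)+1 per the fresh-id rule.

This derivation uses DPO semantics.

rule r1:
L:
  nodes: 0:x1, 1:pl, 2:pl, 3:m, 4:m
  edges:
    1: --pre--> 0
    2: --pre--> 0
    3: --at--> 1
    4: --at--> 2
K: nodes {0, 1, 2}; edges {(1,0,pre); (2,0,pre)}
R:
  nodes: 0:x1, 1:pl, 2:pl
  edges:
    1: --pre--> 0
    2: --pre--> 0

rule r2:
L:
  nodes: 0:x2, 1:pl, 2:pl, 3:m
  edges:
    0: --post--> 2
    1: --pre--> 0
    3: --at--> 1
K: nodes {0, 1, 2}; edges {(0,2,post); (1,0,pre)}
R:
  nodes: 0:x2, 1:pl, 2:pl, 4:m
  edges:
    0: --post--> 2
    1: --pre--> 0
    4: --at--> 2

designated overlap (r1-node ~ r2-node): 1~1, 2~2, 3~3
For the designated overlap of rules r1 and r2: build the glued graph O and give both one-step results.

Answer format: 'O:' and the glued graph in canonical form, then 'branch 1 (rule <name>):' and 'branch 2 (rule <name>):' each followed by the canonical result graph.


O:
nodes: 0:x1, 1:pl, 2:pl, 3:m, 4:m, 5:x2
edges: (1,0,pre); (1,5,pre); (2,0,pre); (3,1,at); (4,2,at); (5,2,post)
branch 1 (rule r1):
nodes: 0:x1, 1:pl, 2:pl, 5:x2
edges: (1,0,pre); (1,5,pre); (2,0,pre); (5,2,post)
branch 2 (rule r2):
nodes: 0:x1, 1:pl, 2:pl, 4:m, 5:x2, 6:m
edges: (1,0,pre); (1,5,pre); (2,0,pre); (4,2,at); (5,2,post); (6,2,at)


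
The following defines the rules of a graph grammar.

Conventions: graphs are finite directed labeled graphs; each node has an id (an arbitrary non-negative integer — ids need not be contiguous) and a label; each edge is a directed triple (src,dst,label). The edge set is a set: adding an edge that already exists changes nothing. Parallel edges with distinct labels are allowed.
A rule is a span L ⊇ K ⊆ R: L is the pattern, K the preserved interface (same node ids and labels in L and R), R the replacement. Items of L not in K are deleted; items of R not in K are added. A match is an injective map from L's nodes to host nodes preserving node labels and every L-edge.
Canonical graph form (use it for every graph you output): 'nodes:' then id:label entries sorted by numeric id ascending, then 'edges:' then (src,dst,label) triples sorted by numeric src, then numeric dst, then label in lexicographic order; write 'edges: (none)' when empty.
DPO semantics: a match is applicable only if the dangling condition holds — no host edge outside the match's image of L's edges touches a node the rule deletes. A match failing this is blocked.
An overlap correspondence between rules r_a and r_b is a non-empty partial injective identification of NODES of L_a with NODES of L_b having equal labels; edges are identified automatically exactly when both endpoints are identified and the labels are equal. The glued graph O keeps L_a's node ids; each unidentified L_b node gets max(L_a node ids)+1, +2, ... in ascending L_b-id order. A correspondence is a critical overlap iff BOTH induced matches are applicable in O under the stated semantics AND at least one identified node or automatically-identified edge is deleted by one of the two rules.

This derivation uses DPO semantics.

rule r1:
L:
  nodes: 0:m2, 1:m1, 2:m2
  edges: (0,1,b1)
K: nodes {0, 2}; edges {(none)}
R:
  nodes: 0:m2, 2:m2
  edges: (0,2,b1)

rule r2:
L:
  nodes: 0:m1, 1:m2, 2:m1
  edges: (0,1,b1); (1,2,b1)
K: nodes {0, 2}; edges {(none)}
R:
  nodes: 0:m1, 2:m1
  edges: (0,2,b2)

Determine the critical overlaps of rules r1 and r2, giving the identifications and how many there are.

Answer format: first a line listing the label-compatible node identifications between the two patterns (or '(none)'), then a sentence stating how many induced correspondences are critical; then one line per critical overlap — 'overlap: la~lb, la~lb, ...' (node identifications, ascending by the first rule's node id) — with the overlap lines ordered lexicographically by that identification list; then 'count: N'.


label-compatible node identifications between L(r1) and L(r2): 0~1, 1~0, 1~2, 2~1
2 of the induced correspondences are critical overlaps of r1 and r2.
overlap: 0~1, 1~2
overlap: 2~1
count: 2


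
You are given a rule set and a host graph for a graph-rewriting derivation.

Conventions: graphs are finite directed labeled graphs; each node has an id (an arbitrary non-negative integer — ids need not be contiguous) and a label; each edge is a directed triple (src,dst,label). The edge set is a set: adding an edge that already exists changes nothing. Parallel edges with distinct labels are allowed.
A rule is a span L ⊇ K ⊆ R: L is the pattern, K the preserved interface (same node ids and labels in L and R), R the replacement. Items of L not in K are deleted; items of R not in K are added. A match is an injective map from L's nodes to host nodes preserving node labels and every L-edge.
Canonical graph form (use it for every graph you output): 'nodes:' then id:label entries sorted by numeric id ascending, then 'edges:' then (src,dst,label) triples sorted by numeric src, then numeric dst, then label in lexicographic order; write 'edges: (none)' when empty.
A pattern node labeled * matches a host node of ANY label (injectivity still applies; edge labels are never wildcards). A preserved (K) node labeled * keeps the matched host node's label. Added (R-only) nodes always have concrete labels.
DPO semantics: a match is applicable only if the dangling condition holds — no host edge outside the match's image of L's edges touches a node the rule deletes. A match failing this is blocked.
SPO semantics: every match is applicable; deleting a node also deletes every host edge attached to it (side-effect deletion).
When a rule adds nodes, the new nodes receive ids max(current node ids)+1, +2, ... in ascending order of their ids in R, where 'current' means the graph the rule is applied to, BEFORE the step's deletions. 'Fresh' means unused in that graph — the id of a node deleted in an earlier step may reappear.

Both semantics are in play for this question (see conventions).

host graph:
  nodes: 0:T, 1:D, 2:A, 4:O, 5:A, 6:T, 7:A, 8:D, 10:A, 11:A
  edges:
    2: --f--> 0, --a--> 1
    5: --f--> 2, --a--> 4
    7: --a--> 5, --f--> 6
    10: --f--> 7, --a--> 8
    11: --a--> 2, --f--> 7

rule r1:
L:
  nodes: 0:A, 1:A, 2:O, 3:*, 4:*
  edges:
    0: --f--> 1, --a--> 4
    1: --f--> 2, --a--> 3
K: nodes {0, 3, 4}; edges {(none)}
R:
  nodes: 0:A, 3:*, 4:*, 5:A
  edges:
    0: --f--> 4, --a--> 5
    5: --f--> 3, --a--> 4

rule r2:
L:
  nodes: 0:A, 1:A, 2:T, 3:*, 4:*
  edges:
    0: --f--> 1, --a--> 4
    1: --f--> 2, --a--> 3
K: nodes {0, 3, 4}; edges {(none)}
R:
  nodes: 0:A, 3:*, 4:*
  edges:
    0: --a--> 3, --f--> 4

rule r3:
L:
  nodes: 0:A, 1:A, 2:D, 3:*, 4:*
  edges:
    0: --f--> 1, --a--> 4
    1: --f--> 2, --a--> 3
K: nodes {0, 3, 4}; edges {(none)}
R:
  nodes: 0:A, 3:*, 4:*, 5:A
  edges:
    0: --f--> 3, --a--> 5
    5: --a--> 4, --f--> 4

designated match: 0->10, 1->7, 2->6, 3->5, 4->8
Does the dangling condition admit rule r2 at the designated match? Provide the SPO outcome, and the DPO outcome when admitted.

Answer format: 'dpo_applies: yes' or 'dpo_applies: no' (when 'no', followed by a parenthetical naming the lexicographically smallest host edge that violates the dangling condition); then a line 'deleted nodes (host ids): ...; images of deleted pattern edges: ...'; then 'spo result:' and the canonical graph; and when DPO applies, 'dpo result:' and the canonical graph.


dpo_applies: no
(the rule deletes node 7, which keeps host edge (11,7,f) outside the match image — the dangling condition fails, DPO blocks; SPO proceeds and side-deletes such edges)
deleted nodes (host ids): 6, 7; images of deleted pattern edges: (7,5,a); (7,6,f); (10,7,f); (10,8,a)
spo result:
nodes: 0:T, 1:D, 2:A, 4:O, 5:A, 8:D, 10:A, 11:A
edges: (2,0,f); (2,1,a); (5,2,f); (5,4,a); (10,5,a); (10,8,f); (11,2,a)


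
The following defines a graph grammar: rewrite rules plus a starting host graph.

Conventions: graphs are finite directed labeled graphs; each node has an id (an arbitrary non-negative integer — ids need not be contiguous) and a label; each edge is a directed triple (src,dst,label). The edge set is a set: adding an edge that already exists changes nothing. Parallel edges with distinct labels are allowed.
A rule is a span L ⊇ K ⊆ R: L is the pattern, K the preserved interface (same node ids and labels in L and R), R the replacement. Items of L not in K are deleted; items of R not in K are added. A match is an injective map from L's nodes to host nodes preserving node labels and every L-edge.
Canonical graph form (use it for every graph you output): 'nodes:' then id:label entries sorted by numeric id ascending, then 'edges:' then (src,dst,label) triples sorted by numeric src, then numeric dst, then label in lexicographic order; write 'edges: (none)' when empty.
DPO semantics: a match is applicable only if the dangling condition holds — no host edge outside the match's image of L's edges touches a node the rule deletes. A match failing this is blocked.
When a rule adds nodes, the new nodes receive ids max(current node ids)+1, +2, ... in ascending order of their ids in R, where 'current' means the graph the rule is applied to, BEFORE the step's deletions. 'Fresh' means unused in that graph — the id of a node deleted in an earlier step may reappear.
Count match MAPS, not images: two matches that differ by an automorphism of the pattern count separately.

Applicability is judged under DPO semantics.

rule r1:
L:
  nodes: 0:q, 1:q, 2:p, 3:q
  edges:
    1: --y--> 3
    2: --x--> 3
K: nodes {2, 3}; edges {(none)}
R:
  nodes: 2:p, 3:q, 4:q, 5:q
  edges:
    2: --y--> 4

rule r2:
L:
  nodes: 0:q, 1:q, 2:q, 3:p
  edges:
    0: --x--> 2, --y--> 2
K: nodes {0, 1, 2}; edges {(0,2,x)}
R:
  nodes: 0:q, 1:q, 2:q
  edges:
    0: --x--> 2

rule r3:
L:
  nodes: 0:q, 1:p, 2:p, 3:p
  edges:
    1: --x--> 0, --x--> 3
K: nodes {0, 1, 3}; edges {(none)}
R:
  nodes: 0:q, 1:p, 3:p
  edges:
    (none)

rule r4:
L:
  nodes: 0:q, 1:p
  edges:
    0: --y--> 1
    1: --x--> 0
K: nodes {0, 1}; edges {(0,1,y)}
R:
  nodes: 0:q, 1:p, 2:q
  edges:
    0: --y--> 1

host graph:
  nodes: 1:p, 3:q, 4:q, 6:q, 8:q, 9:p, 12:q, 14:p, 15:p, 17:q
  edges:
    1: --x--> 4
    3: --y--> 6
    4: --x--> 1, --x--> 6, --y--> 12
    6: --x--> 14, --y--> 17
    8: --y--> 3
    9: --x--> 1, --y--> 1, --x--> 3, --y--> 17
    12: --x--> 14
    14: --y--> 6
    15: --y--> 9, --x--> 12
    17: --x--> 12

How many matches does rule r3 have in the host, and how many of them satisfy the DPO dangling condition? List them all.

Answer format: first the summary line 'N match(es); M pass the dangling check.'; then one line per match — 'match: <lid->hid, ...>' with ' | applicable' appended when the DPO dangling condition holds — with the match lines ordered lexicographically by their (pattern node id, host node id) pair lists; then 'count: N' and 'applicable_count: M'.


2 match(es); 0 pass the dangling check.
match: 0->3, 1->9, 2->14, 3->1
match: 0->3, 1->9, 2->15, 3->1
count: 2
applicable_count: 0


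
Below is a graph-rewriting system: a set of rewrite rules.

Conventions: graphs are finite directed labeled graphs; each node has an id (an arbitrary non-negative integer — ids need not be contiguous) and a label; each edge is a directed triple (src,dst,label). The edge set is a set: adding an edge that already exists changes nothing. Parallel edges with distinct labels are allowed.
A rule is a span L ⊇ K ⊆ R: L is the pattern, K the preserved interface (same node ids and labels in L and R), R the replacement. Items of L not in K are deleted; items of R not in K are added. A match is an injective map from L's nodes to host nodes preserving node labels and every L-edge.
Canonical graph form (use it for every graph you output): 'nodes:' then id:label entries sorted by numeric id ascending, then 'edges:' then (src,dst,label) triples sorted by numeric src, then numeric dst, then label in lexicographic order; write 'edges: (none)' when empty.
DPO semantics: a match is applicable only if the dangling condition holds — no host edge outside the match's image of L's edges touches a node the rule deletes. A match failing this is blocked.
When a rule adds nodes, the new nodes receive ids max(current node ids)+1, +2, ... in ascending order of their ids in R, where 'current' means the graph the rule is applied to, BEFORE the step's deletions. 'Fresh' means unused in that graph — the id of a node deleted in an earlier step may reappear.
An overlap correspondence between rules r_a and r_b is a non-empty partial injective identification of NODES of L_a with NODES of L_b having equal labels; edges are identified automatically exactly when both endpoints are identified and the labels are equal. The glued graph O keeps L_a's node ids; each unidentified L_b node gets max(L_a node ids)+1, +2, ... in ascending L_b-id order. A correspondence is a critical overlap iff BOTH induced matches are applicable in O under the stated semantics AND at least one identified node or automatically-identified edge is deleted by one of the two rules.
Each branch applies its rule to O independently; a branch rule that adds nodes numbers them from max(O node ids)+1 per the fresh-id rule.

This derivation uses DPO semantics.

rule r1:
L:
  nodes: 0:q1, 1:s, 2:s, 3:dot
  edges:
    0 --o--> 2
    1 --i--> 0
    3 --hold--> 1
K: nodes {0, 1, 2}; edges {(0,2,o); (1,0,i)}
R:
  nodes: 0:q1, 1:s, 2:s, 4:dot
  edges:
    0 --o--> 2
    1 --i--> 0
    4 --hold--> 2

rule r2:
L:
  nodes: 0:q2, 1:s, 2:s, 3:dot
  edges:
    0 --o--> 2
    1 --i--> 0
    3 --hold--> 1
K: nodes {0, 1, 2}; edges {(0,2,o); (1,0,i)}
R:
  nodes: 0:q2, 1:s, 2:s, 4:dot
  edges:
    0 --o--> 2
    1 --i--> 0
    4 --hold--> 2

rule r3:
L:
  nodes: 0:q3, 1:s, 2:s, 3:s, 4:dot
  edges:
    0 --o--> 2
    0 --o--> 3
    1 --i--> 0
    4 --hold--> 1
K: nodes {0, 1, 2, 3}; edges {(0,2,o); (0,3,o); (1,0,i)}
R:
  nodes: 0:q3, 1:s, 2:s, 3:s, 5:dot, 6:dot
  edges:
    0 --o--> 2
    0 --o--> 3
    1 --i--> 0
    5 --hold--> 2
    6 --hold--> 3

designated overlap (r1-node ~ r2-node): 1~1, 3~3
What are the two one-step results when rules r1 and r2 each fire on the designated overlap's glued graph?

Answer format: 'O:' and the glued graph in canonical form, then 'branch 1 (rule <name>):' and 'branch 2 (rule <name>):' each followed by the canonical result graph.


O:
nodes: 0:q1, 1:s, 2:s, 3:dot, 4:q2, 5:s
edges: (0,2,o); (1,0,i); (1,4,i); (3,1,hold); (4,5,o)
branch 1 (rule r1):
nodes: 0:q1, 1:s, 2:s, 4:q2, 5:s, 6:dot
edges: (0,2,o); (1,0,i); (1,4,i); (4,5,o); (6,2,hold)
branch 2 (rule r2):
nodes: 0:q1, 1:s, 2:s, 4:q2, 5:s, 6:dot
edges: (0,2,o); (1,0,i); (1,4,i); (4,5,o); (6,5,hold)


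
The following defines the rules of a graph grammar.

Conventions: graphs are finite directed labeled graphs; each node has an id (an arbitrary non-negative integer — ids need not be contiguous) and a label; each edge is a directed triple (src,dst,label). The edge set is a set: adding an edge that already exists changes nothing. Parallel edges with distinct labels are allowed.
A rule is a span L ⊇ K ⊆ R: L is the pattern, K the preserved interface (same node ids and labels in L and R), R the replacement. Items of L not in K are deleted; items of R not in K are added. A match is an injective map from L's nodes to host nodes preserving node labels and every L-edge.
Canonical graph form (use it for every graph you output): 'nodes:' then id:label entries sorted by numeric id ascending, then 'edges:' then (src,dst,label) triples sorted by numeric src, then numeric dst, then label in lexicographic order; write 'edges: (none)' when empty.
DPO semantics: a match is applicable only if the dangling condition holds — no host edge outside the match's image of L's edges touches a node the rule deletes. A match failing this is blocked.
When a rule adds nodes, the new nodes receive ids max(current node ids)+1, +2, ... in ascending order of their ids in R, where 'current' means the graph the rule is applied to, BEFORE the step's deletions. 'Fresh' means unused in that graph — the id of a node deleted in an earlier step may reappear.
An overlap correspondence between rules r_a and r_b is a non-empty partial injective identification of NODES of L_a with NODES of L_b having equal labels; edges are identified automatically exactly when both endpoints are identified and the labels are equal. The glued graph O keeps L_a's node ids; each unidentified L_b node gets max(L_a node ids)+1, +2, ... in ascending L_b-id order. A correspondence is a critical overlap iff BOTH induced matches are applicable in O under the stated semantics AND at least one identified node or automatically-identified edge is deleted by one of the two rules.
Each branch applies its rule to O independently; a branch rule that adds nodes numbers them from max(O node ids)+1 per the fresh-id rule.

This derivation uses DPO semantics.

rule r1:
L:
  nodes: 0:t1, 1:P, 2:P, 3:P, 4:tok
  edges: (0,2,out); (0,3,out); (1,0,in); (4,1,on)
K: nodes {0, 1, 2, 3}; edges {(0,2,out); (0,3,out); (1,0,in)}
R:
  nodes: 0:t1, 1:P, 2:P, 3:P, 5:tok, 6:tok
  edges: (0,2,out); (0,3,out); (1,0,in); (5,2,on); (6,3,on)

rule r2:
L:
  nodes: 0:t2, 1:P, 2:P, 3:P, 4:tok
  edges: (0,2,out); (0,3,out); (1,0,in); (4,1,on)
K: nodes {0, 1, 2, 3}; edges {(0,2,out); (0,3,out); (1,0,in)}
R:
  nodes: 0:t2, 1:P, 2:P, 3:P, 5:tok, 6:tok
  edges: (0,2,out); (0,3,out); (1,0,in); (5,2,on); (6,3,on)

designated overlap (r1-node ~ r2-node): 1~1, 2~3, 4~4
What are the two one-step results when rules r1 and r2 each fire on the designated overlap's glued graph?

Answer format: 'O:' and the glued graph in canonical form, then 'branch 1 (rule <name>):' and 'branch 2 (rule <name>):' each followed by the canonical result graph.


O:
nodes: 0:t1, 1:P, 2:P, 3:P, 4:tok, 5:t2, 6:P
edges: (0,2,out); (0,3,out); (1,0,in); (1,5,in); (4,1,on); (5,2,out); (5,6,out)
branch 1 (rule r1):
nodes: 0:t1, 1:P, 2:P, 3:P, 5:t2, 6:P, 7:tok, 8:tok
edges: (0,2,out); (0,3,out); (1,0,in); (1,5,in); (5,2,out); (5,6,out); (7,2,on); (8,3,on)
branch 2 (rule r2):
nodes: 0:t1, 1:P, 2:P, 3:P, 5:t2, 6:P, 7:tok, 8:tok
edges: (0,2,out); (0,3,out); (1,0,in); (1,5,in); (5,2,out); (5,6,out); (7,6,on); (8,2,on)


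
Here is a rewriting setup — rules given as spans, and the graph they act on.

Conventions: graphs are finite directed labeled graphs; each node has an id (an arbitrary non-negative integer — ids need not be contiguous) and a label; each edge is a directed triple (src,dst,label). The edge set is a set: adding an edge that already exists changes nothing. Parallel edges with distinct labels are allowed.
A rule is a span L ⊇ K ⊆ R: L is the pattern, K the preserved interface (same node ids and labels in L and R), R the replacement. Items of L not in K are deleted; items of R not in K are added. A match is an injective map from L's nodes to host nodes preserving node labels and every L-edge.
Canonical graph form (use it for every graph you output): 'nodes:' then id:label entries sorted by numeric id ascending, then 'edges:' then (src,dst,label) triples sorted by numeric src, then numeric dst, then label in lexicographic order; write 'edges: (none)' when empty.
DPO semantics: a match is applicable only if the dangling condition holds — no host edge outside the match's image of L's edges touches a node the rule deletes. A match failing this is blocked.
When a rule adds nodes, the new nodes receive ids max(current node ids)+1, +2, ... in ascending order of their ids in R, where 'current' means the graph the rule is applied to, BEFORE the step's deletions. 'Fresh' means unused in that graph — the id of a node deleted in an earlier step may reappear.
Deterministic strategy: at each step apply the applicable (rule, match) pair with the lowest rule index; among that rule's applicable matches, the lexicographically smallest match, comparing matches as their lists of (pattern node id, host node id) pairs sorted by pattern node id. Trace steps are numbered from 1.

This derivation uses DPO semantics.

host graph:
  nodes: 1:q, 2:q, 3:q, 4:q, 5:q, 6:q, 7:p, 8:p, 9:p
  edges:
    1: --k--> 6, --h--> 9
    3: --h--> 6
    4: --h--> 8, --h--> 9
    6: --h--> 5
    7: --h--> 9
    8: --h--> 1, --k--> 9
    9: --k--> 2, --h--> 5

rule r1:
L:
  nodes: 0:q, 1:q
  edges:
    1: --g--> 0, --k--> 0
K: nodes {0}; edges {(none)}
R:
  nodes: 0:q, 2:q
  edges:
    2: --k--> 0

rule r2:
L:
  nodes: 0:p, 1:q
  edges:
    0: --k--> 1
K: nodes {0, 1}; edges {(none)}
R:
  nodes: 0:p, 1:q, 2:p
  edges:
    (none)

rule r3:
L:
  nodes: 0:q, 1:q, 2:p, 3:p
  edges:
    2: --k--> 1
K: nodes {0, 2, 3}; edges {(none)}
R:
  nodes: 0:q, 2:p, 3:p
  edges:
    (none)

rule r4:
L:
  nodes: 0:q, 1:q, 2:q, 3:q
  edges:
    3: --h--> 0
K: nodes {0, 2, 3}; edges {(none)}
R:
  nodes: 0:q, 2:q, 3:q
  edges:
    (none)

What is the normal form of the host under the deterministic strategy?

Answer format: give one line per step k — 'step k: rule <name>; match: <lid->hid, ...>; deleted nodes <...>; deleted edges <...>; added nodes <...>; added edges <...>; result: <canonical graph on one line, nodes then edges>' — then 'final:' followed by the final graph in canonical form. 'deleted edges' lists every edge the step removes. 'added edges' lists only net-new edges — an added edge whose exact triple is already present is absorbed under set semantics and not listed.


step 1: rule r2; match: 0->9, 1->2; deleted nodes (none); deleted edges (9,2,k); added nodes 10; added edges (none); result: nodes: 1:q, 2:q, 3:q, 4:q, 5:q, 6:q, 7:p, 8:p, 9:p, 10:p edges: (1,6,k); (1,9,h); (3,6,h); (4,8,h); (4,9,h); (6,5,h); (7,9,h); (8,1,h); (8,9,k); (9,5,h)
step 2: rule r4; match: 0->5, 1->2, 2->1, 3->6; deleted nodes 2; deleted edges (6,5,h); added nodes (none); added edges (none); result: nodes: 1:q, 3:q, 4:q, 5:q, 6:q, 7:p, 8:p, 9:p, 10:p edges: (1,6,k); (1,9,h); (3,6,h); (4,8,h); (4,9,h); (7,9,h); (8,1,h); (8,9,k); (9,5,h)
final:
nodes: 1:q, 3:q, 4:q, 5:q, 6:q, 7:p, 8:p, 9:p, 10:p
edges: (1,6,k); (1,9,h); (3,6,h); (4,8,h); (4,9,h); (7,9,h); (8,1,h); (8,9,k); (9,5,h)


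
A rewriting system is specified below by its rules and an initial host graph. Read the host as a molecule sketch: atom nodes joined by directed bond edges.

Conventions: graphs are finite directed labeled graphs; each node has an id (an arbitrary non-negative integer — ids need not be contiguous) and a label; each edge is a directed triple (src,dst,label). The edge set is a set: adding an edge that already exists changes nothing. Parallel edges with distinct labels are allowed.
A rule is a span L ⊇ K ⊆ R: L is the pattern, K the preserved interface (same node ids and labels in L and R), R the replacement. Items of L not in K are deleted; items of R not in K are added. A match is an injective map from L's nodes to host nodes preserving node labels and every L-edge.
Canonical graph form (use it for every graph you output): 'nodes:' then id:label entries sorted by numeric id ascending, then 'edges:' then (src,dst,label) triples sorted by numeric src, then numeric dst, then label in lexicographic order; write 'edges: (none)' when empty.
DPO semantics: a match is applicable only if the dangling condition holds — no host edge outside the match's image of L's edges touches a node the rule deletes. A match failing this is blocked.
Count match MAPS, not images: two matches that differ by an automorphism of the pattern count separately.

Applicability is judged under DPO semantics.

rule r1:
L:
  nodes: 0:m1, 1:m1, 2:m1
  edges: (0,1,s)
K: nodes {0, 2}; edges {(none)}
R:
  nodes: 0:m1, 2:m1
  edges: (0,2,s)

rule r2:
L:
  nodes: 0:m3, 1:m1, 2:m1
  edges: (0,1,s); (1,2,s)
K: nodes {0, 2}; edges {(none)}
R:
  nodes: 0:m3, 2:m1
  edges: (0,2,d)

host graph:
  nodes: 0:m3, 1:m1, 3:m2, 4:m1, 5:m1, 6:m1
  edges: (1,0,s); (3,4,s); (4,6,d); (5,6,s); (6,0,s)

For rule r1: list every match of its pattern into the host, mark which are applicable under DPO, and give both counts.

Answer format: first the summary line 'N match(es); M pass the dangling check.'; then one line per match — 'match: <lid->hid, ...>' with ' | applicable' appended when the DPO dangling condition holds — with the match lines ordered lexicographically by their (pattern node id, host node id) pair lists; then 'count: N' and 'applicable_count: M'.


2 match(es); 0 pass the dangling check.
match: 0->5, 1->6, 2->1
match: 0->5, 1->6, 2->4
count: 2
applicable_count: 0


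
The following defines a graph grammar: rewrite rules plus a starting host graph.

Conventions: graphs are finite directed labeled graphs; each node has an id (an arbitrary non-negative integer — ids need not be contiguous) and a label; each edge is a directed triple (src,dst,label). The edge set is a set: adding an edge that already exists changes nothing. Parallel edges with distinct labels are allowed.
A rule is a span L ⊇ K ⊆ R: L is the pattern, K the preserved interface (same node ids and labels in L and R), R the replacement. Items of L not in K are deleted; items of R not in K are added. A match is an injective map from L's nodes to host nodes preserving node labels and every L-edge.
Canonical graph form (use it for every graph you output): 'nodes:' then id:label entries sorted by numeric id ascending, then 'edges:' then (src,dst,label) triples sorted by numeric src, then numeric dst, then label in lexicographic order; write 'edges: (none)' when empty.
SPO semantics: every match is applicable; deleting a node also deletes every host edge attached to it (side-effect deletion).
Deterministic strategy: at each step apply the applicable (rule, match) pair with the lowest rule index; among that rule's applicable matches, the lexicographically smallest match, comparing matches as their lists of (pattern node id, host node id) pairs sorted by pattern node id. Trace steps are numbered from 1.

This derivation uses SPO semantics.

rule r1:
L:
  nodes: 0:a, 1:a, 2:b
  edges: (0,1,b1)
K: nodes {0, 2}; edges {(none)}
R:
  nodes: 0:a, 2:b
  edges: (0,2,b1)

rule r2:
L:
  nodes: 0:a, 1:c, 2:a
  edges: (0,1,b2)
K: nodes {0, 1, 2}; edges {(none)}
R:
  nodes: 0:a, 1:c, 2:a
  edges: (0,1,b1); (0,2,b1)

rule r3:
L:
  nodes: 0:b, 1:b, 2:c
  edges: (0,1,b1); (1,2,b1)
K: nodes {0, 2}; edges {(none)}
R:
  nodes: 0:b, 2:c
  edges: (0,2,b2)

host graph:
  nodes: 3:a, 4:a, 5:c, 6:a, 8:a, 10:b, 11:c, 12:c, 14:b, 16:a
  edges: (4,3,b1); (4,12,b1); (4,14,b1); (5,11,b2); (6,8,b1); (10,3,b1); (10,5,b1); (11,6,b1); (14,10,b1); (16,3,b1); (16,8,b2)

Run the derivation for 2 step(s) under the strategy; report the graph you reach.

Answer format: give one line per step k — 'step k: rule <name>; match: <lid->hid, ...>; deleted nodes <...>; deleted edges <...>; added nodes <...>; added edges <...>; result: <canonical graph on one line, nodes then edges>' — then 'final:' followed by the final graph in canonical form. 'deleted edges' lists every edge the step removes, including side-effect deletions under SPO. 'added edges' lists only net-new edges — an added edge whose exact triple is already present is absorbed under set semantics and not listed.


step 1: rule r1; match: 0->4, 1->3, 2->10; deleted nodes 3; deleted edges (4,3,b1); (10,3,b1); (16,3,b1); added nodes (none); added edges (4,10,b1); result: nodes: 4:a, 5:c, 6:a, 8:a, 10:b, 11:c, 12:c, 14:b, 16:a edges: (4,10,b1); (4,12,b1); (4,14,b1); (5,11,b2); (6,8,b1); (10,5,b1); (11,6,b1); (14,10,b1); (16,8,b2)
step 2: rule r1; match: 0->6, 1->8, 2->10; deleted nodes 8; deleted edges (6,8,b1); (16,8,b2); added nodes (none); added edges (6,10,b1); result: nodes: 4:a, 5:c, 6:a, 10:b, 11:c, 12:c, 14:b, 16:a edges: (4,10,b1); (4,12,b1); (4,14,b1); (5,11,b2); (6,10,b1); (10,5,b1); (11,6,b1); (14,10,b1)
final:
nodes: 4:a, 5:c, 6:a, 10:b, 11:c, 12:c, 14:b, 16:a
edges: (4,10,b1); (4,12,b1); (4,14,b1); (5,11,b2); (6,10,b1); (10,5,b1); (11,6,b1); (14,10,b1)


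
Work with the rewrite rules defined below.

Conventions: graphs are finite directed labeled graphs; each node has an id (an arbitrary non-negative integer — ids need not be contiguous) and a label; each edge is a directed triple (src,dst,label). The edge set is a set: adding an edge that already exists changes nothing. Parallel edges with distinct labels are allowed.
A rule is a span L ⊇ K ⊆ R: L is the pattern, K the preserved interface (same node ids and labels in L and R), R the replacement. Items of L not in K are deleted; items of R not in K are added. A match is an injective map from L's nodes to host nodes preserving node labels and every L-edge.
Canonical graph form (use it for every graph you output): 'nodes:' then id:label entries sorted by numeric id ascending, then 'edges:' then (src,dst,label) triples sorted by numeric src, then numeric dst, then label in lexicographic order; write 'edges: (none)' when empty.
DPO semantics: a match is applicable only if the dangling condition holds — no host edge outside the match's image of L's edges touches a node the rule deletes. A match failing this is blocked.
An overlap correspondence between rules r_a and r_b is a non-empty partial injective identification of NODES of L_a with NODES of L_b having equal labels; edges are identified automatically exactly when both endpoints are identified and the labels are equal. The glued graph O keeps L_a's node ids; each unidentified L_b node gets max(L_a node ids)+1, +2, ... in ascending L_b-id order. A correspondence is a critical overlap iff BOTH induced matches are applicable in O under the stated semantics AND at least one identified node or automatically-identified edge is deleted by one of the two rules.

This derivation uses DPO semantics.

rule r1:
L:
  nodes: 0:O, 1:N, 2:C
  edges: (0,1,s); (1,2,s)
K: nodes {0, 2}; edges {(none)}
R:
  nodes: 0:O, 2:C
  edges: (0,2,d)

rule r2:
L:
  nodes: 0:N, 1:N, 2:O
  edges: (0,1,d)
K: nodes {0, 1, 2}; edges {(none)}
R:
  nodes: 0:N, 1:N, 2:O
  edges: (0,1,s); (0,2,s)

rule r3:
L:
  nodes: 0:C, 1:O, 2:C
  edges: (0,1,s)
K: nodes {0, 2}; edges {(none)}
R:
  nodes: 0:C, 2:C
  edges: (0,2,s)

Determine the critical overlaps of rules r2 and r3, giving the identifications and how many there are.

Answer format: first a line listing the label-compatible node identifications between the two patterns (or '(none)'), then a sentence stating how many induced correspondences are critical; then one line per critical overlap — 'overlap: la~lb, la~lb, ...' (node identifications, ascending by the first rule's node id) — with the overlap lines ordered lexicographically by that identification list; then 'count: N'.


label-compatible node identifications between L(r2) and L(r3): 2~1
1 of the induced correspondences is a critical overlap of r2 and r3.
overlap: 2~1
count: 1


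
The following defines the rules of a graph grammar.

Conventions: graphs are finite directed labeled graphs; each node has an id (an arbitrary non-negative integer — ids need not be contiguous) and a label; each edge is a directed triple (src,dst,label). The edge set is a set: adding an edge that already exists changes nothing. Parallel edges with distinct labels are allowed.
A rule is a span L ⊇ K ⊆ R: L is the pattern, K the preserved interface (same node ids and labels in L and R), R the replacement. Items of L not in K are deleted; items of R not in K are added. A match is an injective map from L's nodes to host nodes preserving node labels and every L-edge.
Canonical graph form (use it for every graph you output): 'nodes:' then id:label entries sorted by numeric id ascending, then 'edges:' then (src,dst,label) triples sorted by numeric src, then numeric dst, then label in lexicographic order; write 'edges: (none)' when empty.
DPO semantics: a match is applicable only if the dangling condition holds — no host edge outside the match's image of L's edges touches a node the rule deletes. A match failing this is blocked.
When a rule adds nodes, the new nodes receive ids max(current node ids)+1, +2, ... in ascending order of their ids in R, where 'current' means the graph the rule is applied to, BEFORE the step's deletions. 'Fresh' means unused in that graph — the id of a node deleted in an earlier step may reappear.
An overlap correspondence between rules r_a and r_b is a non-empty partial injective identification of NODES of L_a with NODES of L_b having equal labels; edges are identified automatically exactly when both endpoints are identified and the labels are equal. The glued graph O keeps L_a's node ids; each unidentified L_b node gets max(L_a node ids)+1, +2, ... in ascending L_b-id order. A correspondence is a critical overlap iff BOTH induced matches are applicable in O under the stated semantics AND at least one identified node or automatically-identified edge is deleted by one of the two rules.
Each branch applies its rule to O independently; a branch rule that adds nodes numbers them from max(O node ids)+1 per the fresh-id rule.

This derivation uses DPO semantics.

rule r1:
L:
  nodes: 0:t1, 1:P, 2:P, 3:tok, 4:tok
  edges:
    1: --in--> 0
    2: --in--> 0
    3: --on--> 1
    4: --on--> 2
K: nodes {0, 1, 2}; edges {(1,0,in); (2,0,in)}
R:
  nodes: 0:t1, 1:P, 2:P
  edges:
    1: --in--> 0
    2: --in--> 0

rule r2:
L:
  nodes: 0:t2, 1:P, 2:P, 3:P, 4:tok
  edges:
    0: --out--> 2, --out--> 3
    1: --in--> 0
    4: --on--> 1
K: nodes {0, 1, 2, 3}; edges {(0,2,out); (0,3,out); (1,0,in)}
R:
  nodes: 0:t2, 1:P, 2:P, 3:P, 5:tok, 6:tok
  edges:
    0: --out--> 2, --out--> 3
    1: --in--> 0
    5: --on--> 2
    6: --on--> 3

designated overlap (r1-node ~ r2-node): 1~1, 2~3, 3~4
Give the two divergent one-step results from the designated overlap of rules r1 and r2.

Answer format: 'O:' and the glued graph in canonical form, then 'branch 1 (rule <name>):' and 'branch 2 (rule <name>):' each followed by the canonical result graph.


O:
nodes: 0:t1, 1:P, 2:P, 3:tok, 4:tok, 5:t2, 6:P
edges: (1,0,in); (1,5,in); (2,0,in); (3,1,on); (4,2,on); (5,2,out); (5,6,out)
branch 1 (rule r1):
nodes: 0:t1, 1:P, 2:P, 5:t2, 6:P
edges: (1,0,in); (1,5,in); (2,0,in); (5,2,out); (5,6,out)
branch 2 (rule r2):
nodes: 0:t1, 1:P, 2:P, 4:tok, 5:t2, 6:P, 7:tok, 8:tok
edges: (1,0,in); (1,5,in); (2,0,in); (4,2,on); (5,2,out); (5,6,out); (7,6,on); (8,2,on)


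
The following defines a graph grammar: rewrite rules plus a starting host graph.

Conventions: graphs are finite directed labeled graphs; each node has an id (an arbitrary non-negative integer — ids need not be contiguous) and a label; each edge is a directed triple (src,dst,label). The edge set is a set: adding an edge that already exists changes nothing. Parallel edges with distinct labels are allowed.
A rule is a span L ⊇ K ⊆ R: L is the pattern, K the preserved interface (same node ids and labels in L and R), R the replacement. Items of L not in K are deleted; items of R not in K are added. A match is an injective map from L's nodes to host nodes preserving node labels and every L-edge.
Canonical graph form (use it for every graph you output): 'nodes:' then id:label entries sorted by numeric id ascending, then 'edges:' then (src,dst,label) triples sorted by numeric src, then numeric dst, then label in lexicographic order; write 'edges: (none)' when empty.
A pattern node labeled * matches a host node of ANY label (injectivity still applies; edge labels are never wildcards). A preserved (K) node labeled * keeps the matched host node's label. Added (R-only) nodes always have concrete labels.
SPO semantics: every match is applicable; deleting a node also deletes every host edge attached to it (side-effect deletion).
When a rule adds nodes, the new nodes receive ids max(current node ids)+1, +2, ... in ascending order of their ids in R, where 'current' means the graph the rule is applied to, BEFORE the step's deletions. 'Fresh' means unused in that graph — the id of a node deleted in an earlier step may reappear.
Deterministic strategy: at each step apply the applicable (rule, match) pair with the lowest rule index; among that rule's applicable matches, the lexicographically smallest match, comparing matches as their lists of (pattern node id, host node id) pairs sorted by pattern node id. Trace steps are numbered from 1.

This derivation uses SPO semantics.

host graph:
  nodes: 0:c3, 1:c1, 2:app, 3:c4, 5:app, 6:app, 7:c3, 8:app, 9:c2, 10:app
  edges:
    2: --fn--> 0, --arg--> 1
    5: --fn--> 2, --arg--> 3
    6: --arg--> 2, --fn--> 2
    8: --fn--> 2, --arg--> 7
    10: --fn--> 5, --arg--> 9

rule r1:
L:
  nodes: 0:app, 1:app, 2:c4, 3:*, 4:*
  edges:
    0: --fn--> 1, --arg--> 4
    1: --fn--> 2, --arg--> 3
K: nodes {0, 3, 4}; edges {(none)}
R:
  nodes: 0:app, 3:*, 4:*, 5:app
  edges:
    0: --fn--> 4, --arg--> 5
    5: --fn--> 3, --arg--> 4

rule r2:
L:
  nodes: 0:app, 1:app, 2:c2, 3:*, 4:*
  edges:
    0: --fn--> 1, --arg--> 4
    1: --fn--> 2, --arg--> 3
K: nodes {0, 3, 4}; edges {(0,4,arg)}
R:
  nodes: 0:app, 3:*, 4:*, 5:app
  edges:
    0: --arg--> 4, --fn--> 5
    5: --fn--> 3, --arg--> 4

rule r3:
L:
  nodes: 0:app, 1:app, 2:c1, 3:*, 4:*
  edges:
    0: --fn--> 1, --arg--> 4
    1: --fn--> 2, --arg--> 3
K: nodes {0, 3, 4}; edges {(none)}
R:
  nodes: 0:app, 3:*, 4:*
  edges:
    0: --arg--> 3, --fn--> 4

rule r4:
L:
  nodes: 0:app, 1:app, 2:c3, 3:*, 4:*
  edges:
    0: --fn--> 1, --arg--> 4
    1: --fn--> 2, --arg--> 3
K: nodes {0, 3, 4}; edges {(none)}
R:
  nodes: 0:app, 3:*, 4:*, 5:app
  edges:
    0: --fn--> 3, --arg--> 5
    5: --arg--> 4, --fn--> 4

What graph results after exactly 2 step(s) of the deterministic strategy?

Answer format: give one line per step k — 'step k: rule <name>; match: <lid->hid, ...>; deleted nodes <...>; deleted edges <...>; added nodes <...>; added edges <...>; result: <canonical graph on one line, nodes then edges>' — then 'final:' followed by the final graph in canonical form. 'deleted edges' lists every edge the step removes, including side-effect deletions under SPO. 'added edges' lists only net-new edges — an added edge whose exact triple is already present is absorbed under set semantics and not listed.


step 1: rule r4; match: 0->5, 1->2, 2->0, 3->1, 4->3; deleted nodes 0, 2; deleted edges (2,0,fn); (2,1,arg); (5,2,fn); (5,3,arg); (6,2,arg); (6,2,fn); (8,2,fn); added nodes 11; added edges (5,1,fn); (5,11,arg); (11,3,arg); (11,3,fn); result: nodes: 1:c1, 3:c4, 5:app, 6:app, 7:c3, 8:app, 9:c2, 10:app, 11:app edges: (5,1,fn); (5,11,arg); (8,7,arg); (10,5,fn); (10,9,arg); (11,3,arg); (11,3,fn)
step 2: rule r3; match: 0->10, 1->5, 2->1, 3->11, 4->9; deleted nodes 1, 5; deleted edges (5,1,fn); (5,11,arg); (10,5,fn); (10,9,arg); added nodes (none); added edges (10,9,fn); (10,11,arg); result: nodes: 3:c4, 6:app, 7:c3, 8:app, 9:c2, 10:app, 11:app edges: (8,7,arg); (10,9,fn); (10,11,arg); (11,3,arg); (11,3,fn)
final:
nodes: 3:c4, 6:app, 7:c3, 8:app, 9:c2, 10:app, 11:app
edges: (8,7,arg); (10,9,fn); (10,11,arg); (11,3,arg); (11,3,fn)
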